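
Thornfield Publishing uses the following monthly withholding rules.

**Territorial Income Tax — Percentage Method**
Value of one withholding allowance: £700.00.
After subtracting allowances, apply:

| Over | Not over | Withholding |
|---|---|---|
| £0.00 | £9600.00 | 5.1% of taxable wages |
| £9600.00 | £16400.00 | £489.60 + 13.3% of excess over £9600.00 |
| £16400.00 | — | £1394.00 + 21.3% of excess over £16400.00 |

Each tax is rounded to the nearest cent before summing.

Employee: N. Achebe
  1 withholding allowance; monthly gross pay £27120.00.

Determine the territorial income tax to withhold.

£3528.26

Territorial Income Tax: taxable = £27120.00 − 1×£700.00 = £26420.00
  £1394.00 + 21.3% × (£26420.00 − £16400.00) = £1394.00 + 21.3% × £10020.00 = £3528.26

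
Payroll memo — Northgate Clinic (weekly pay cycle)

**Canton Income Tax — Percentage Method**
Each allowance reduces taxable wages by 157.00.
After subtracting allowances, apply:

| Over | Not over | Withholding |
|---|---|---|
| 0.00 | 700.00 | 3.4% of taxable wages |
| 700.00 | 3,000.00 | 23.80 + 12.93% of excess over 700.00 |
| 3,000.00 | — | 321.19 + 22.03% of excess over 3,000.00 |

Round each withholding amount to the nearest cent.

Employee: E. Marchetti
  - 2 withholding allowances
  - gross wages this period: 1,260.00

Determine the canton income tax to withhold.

Canton Income Tax: taxable = 1,260.00 − 2×157.00 = 946.00
  23.80 + 12.93% × (946.00 − 700.00) = 23.80 + 12.93% × 246.00 = 55.61

55.61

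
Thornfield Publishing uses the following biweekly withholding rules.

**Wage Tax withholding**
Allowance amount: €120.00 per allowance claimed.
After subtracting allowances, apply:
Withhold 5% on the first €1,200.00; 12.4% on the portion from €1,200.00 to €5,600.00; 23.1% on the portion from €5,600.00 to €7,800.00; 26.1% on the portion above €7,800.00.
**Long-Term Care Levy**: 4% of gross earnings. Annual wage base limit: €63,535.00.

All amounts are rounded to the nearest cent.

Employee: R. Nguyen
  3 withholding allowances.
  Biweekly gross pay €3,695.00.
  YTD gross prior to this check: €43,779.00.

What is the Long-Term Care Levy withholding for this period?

€147.80

Long-Term Care Levy: 4% × €3,695.00 = €147.80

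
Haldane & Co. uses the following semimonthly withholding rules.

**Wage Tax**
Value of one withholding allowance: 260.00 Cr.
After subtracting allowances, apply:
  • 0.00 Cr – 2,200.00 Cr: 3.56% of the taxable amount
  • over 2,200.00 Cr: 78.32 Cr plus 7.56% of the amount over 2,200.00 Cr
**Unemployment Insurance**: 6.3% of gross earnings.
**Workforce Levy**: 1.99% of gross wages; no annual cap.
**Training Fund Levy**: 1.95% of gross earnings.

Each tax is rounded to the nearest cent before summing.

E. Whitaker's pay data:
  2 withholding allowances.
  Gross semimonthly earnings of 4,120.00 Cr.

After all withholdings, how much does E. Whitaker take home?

3,513.95 Cr

Wage Tax: taxable = 4,120.00 Cr − 2×260.00 Cr = 3,600.00 Cr
  78.32 Cr + 7.56% × (3,600.00 Cr − 2,200.00 Cr) = 78.32 Cr + 7.56% × 1,400.00 Cr = 184.16 Cr
Unemployment Insurance: 6.3% × 4,120.00 Cr = 259.56 Cr
Workforce Levy: 1.99% × 4,120.00 Cr = 81.99 Cr
Training Fund Levy: 1.95% × 4,120.00 Cr = 80.34 Cr
Total withheld: 184.16 Cr + 259.56 Cr + 81.99 Cr + 80.34 Cr = 606.05 Cr
Net pay: 4,120.00 Cr − 606.05 Cr = 3,513.95 Cr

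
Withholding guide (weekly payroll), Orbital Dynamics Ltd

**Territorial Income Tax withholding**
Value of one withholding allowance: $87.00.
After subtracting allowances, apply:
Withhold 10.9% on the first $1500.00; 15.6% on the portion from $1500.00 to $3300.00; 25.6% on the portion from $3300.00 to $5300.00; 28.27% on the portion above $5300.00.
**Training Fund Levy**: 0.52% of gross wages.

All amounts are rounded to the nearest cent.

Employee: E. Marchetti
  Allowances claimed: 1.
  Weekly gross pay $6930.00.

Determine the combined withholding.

Territorial Income Tax: taxable = $6930.00 − 1×$87.00 = $6843.00
  $956.30 + 28.27% × ($6843.00 − $5300.00) = $956.30 + 28.27% × $1543.00 = $1392.51
Training Fund Levy: 0.52% × $6930.00 = $36.04
Total: $1392.51 + $36.04 = $1428.55

$1428.55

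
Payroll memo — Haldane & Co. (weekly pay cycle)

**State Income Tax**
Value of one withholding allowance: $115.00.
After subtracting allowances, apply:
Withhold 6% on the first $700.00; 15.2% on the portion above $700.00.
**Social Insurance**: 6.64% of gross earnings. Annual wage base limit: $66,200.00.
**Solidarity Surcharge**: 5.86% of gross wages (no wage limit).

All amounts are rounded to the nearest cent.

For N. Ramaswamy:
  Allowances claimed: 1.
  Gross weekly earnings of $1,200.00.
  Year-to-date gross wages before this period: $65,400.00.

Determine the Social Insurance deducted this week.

Social Insurance: cap $66,200.00 − YTD $65,400.00 = $800.00 subject; 6.64% × $800.00 = $53.12

$53.12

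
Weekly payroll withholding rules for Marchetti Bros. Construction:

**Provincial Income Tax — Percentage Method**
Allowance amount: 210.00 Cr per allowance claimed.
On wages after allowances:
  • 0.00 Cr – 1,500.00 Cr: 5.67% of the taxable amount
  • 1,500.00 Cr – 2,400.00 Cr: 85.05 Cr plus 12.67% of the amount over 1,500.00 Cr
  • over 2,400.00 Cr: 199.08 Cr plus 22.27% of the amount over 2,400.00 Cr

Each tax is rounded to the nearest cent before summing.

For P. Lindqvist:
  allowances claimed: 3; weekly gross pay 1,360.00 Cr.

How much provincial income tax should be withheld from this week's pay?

41.39 Cr

Provincial Income Tax: taxable = 1,360.00 Cr − 3×210.00 Cr = 730.00 Cr
  5.67% × 730.00 Cr = 41.39 Cr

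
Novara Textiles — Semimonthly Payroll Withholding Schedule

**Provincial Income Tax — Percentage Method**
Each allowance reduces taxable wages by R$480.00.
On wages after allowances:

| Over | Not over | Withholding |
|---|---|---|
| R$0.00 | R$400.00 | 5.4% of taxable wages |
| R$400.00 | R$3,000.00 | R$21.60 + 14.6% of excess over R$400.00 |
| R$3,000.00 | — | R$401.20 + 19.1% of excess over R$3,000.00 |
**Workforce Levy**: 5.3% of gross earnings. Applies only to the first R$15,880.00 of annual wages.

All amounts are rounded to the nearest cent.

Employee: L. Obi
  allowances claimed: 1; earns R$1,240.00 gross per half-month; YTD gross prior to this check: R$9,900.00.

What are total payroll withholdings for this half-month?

R$139.88

Provincial Income Tax: taxable = R$1,240.00 − 1×R$480.00 = R$760.00
  R$21.60 + 14.6% × (R$760.00 − R$400.00) = R$21.60 + 14.6% × R$360.00 = R$74.16
Workforce Levy: 5.3% × R$1,240.00 = R$65.72
Total: R$74.16 + R$65.72 = R$139.88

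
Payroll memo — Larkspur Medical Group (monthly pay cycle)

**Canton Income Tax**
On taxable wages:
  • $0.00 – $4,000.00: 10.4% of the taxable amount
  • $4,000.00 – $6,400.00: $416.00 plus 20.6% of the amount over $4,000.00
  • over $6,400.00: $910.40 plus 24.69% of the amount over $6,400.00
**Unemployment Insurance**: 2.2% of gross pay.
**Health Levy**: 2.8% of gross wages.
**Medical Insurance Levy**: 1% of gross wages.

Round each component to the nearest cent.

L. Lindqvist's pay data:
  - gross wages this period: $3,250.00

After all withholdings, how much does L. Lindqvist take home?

Canton Income Tax: taxable = $3,250.00
  10.4% × $3,250.00 = $338.00
Unemployment Insurance: 2.2% × $3,250.00 = $71.50
Health Levy: 2.8% × $3,250.00 = $91.00
Medical Insurance Levy: 1% × $3,250.00 = $32.50
Total withheld: $338.00 + $71.50 + $91.00 + $32.50 = $533.00
Net pay: $3,250.00 − $533.00 = $2,717.00

$2,717.00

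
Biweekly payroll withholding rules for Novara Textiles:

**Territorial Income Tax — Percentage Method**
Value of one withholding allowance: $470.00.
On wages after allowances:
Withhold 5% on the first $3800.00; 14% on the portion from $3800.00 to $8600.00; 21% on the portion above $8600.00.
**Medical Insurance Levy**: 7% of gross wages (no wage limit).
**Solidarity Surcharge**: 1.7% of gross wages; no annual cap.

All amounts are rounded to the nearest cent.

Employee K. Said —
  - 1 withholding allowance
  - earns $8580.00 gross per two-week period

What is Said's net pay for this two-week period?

Territorial Income Tax: taxable = $8580.00 − 1×$470.00 = $8110.00
  $190.00 + 14% × ($8110.00 − $3800.00) = $190.00 + 14% × $4310.00 = $793.40
Medical Insurance Levy: 7% × $8580.00 = $600.60
Solidarity Surcharge: 1.7% × $8580.00 = $145.86
Total withheld: $793.40 + $600.60 + $145.86 = $1539.86
Net pay: $8580.00 − $1539.86 = $7040.14

$7040.14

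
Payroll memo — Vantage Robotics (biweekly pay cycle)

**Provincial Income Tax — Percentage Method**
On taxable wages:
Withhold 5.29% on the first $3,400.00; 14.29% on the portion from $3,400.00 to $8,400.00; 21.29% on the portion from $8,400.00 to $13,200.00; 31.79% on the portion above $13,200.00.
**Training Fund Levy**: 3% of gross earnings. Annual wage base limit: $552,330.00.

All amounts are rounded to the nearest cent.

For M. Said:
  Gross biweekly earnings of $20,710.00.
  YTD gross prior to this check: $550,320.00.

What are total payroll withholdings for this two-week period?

$4,364.01

Provincial Income Tax: taxable = $20,710.00
  $1,916.28 + 31.79% × ($20,710.00 − $13,200.00) = $1,916.28 + 31.79% × $7,510.00 = $4,303.71
Training Fund Levy: cap $552,330.00 − YTD $550,320.00 = $2,010.00 subject; 3% × $2,010.00 = $60.30
Total: $4,303.71 + $60.30 = $4,364.01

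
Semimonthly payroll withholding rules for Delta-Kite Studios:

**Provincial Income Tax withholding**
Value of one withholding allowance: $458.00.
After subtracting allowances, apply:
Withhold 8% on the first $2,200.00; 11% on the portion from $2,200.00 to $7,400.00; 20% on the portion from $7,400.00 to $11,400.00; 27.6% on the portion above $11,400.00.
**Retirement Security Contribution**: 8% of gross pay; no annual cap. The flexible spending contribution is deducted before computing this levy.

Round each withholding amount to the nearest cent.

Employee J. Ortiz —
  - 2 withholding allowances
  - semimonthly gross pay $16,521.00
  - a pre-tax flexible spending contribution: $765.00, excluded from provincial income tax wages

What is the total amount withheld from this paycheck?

$3,757.92

Provincial Income Tax: taxable = $16,521.00 − $765.00 − 2×$458.00 = $14,840.00
  $1,548.00 + 27.6% × ($14,840.00 − $11,400.00) = $1,548.00 + 27.6% × $3,440.00 = $2,497.44
Retirement Security Contribution: 8% × $15,756.00 = $1,260.48
Total: $2,497.44 + $1,260.48 = $3,757.92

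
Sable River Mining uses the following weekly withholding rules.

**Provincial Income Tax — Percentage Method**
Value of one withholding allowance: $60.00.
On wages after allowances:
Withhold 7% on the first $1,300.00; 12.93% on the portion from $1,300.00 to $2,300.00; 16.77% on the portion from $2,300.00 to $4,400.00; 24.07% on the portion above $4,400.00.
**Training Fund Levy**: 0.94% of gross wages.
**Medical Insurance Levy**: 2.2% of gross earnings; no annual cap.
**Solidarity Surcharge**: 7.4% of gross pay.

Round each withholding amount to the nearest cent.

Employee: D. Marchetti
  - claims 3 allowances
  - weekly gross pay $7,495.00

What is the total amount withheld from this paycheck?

$2,064.08

Provincial Income Tax: taxable = $7,495.00 − 3×$60.00 = $7,315.00
  $572.47 + 24.07% × ($7,315.00 − $4,400.00) = $572.47 + 24.07% × $2,915.00 = $1,274.11
Training Fund Levy: 0.94% × $7,495.00 = $70.45
Medical Insurance Levy: 2.2% × $7,495.00 = $164.89
Solidarity Surcharge: 7.4% × $7,495.00 = $554.63
Total: $1,274.11 + $70.45 + $164.89 + $554.63 = $2,064.08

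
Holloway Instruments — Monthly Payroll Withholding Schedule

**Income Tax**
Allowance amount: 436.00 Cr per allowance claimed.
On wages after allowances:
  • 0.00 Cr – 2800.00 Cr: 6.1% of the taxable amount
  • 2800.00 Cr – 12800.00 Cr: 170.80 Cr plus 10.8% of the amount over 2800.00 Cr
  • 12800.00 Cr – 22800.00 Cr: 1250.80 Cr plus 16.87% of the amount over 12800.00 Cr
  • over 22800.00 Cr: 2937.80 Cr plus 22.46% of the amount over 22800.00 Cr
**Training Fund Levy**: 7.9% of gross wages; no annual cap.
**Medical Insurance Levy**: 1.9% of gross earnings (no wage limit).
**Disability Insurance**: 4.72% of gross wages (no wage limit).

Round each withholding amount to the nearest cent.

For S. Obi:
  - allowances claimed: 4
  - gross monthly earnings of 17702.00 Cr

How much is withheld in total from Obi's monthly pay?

4353.88 Cr

Income Tax: taxable = 17702.00 Cr − 4×436.00 Cr = 15958.00 Cr
  1250.80 Cr + 16.87% × (15958.00 Cr − 12800.00 Cr) = 1250.80 Cr + 16.87% × 3158.00 Cr = 1783.55 Cr
Training Fund Levy: 7.9% × 17702.00 Cr = 1398.46 Cr
Medical Insurance Levy: 1.9% × 17702.00 Cr = 336.34 Cr
Disability Insurance: 4.72% × 17702.00 Cr = 835.53 Cr
Total: 1783.55 Cr + 1398.46 Cr + 336.34 Cr + 835.53 Cr = 4353.88 Cr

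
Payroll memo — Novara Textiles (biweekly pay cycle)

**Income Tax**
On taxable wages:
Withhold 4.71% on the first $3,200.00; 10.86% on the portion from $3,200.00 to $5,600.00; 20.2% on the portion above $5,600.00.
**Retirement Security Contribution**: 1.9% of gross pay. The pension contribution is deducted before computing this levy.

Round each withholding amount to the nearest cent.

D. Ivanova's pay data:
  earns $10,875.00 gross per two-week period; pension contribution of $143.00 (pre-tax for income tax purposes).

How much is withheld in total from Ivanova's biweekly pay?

Income Tax: taxable = $10,875.00 − $143.00 = $10,732.00
  $411.36 + 20.2% × ($10,732.00 − $5,600.00) = $411.36 + 20.2% × $5,132.00 = $1,448.02
Retirement Security Contribution: 1.9% × $10,732.00 = $203.91
Total: $1,448.02 + $203.91 = $1,651.93

$1,651.93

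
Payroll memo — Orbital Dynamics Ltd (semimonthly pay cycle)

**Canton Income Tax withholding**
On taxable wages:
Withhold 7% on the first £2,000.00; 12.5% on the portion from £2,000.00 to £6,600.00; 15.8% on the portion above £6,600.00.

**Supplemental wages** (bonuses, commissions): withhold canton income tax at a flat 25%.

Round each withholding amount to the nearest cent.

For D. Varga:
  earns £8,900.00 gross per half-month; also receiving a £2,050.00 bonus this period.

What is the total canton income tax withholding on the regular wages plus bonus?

Canton Income Tax: taxable = £8,900.00
  £715.00 + 15.8% × (£8,900.00 − £6,600.00) = £715.00 + 15.8% × £2,300.00 = £1,078.40
Supplemental (25% flat on bonus): 25% × £2,050.00 = £512.50
Total canton income tax: £1,078.40 + £512.50 = £1,590.90

£1,590.90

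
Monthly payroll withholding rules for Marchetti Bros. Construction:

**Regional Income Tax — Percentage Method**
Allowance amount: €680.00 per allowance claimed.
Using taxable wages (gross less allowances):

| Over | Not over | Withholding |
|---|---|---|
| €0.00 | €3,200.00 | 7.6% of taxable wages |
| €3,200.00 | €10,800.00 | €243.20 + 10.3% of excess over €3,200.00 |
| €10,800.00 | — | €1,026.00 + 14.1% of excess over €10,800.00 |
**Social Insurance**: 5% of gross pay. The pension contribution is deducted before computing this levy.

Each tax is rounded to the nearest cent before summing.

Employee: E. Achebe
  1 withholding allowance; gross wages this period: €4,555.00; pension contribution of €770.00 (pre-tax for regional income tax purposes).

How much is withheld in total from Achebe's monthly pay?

€425.23

Regional Income Tax: taxable = €4,555.00 − €770.00 − 1×€680.00 = €3,105.00
  7.6% × €3,105.00 = €235.98
Social Insurance: 5% × €3,785.00 = €189.25
Total: €235.98 + €189.25 = €425.23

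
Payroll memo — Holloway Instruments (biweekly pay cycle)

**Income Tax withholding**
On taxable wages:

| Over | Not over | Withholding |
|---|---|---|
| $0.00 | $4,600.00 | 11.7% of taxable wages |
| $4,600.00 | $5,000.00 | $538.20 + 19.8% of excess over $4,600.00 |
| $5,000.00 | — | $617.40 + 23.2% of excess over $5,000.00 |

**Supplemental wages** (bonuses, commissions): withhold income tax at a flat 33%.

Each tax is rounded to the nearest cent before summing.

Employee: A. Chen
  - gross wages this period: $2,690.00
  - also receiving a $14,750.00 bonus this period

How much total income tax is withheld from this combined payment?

$5,182.23

Income Tax: taxable = $2,690.00
  11.7% × $2,690.00 = $314.73
Supplemental (33% flat on bonus): 33% × $14,750.00 = $4,867.50
Total income tax: $314.73 + $4,867.50 = $5,182.23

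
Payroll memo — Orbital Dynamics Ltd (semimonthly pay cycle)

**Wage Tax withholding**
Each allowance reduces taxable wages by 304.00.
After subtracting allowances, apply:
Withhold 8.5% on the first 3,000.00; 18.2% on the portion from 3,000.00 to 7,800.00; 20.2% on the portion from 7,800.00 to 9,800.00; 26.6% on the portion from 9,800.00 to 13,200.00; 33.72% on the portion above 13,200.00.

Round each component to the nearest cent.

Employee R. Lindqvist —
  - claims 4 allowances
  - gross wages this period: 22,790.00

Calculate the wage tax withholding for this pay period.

5,260.71

Wage Tax: taxable = 22,790.00 − 4×304.00 = 21,574.00
  2,437.00 + 33.72% × (21,574.00 − 13,200.00) = 2,437.00 + 33.72% × 8,374.00 = 5,260.71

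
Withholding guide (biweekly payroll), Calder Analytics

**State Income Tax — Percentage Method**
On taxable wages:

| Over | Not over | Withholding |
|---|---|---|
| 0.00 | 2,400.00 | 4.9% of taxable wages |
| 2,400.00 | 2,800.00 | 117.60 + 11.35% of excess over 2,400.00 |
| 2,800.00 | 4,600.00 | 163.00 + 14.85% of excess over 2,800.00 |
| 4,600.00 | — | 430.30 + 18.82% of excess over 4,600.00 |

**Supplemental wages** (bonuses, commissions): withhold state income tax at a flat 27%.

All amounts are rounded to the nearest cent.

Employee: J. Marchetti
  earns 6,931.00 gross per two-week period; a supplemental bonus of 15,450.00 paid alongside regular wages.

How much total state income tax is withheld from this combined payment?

State Income Tax: taxable = 6,931.00
  430.30 + 18.82% × (6,931.00 − 4,600.00) = 430.30 + 18.82% × 2,331.00 = 868.99
Supplemental (27% flat on bonus): 27% × 15,450.00 = 4,171.50
Total state income tax: 868.99 + 4,171.50 = 5,040.49

5,040.49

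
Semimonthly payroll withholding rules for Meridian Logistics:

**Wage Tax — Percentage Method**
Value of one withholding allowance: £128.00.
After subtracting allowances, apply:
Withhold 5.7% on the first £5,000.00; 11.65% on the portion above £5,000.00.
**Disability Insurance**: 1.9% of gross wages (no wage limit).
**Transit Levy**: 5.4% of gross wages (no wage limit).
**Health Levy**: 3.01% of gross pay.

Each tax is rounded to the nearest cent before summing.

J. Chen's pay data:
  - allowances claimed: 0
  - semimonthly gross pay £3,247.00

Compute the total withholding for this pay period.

£519.84

Wage Tax: taxable = £3,247.00
  5.7% × £3,247.00 = £185.08
Disability Insurance: 1.9% × £3,247.00 = £61.69
Transit Levy: 5.4% × £3,247.00 = £175.34
Health Levy: 3.01% × £3,247.00 = £97.73
Total: £185.08 + £61.69 + £175.34 + £97.73 = £519.84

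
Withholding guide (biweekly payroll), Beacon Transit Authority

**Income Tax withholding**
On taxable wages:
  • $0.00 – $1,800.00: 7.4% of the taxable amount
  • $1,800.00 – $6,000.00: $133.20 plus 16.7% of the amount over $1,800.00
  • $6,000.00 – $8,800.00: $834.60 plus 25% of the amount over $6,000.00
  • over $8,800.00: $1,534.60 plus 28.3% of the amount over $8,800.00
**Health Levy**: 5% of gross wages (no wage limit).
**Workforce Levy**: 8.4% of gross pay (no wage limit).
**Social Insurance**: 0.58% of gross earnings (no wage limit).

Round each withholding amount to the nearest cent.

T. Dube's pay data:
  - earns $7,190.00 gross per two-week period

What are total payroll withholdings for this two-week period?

Income Tax: taxable = $7,190.00
  $834.60 + 25% × ($7,190.00 − $6,000.00) = $834.60 + 25% × $1,190.00 = $1,132.10
Health Levy: 5% × $7,190.00 = $359.50
Workforce Levy: 8.4% × $7,190.00 = $603.96
Social Insurance: 0.58% × $7,190.00 = $41.70
Total: $1,132.10 + $359.50 + $603.96 + $41.70 = $2,137.26

$2,137.26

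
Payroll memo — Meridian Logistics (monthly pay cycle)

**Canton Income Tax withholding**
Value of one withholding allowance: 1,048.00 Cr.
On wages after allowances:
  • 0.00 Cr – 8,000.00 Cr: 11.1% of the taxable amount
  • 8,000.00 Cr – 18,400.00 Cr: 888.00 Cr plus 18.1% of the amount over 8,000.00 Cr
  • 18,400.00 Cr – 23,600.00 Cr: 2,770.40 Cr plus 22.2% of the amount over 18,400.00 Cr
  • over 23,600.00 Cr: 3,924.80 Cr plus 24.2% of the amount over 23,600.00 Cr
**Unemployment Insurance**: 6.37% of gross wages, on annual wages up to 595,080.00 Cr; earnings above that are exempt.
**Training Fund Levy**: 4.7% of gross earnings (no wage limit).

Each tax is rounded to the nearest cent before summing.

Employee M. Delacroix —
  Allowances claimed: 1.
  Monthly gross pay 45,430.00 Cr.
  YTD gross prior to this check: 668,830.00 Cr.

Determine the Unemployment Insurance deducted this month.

Unemployment Insurance: YTD 668,830.00 Cr ≥ cap 595,080.00 Cr → 0.00 Cr

0.00 Cr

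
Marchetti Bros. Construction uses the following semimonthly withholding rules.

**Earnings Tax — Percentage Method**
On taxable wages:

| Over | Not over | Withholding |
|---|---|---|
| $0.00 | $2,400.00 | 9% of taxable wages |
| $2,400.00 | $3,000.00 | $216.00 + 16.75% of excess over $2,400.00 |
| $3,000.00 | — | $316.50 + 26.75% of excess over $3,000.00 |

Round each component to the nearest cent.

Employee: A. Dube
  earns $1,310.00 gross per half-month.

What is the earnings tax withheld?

Earnings Tax: taxable = $1,310.00
  9% × $1,310.00 = $117.90

$117.90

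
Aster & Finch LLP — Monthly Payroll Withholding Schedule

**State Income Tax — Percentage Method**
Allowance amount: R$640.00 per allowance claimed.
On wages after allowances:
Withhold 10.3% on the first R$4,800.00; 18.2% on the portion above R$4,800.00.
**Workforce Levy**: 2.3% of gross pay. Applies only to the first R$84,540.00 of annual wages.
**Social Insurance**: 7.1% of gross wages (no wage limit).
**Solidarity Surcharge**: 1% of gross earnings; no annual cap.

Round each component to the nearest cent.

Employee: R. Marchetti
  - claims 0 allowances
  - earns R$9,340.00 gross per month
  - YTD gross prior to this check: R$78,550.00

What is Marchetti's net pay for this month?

State Income Tax: taxable = R$9,340.00
  R$494.40 + 18.2% × (R$9,340.00 − R$4,800.00) = R$494.40 + 18.2% × R$4,540.00 = R$1,320.68
Workforce Levy: cap R$84,540.00 − YTD R$78,550.00 = R$5,990.00 subject; 2.3% × R$5,990.00 = R$137.77
Social Insurance: 7.1% × R$9,340.00 = R$663.14
Solidarity Surcharge: 1% × R$9,340.00 = R$93.40
Total withheld: R$1,320.68 + R$137.77 + R$663.14 + R$93.40 = R$2,214.99
Net pay: R$9,340.00 − R$2,214.99 = R$7,125.01

R$7,125.01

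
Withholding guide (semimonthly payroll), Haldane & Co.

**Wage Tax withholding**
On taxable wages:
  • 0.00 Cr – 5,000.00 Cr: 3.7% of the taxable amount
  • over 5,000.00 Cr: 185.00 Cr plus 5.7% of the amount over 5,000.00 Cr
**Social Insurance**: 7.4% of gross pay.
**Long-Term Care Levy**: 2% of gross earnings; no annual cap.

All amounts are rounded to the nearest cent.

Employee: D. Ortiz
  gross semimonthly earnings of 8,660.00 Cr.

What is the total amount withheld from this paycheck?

1,207.66 Cr

Wage Tax: taxable = 8,660.00 Cr
  185.00 Cr + 5.7% × (8,660.00 Cr − 5,000.00 Cr) = 185.00 Cr + 5.7% × 3,660.00 Cr = 393.62 Cr
Social Insurance: 7.4% × 8,660.00 Cr = 640.84 Cr
Long-Term Care Levy: 2% × 8,660.00 Cr = 173.20 Cr
Total: 393.62 Cr + 640.84 Cr + 173.20 Cr = 1,207.66 Cr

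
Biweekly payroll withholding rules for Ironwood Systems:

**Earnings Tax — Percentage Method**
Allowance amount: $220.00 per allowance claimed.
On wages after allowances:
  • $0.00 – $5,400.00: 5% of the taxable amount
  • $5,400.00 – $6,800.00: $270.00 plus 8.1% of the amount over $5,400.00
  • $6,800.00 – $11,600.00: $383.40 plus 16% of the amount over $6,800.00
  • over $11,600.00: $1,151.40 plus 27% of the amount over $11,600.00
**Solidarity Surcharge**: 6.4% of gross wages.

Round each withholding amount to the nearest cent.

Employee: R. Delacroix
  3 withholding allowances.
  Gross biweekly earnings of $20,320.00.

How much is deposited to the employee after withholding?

$15,691.92

Earnings Tax: taxable = $20,320.00 − 3×$220.00 = $19,660.00
  $1,151.40 + 27% × ($19,660.00 − $11,600.00) = $1,151.40 + 27% × $8,060.00 = $3,327.60
Solidarity Surcharge: 6.4% × $20,320.00 = $1,300.48
Total withheld: $3,327.60 + $1,300.48 = $4,628.08
Net pay: $20,320.00 − $4,628.08 = $15,691.92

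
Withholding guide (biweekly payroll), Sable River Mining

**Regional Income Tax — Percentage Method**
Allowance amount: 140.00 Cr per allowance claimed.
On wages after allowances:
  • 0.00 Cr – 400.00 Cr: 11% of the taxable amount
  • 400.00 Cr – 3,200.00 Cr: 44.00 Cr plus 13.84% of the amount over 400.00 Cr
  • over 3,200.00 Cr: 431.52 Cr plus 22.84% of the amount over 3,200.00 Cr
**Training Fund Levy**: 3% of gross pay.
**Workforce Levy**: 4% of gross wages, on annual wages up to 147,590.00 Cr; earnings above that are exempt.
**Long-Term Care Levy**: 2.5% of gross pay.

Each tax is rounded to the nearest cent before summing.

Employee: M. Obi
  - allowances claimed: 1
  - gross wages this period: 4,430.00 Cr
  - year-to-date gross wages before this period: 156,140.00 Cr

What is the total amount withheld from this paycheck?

Regional Income Tax: taxable = 4,430.00 Cr − 1×140.00 Cr = 4,290.00 Cr
  431.52 Cr + 22.84% × (4,290.00 Cr − 3,200.00 Cr) = 431.52 Cr + 22.84% × 1,090.00 Cr = 680.48 Cr
Training Fund Levy: 3% × 4,430.00 Cr = 132.90 Cr
Workforce Levy: YTD 156,140.00 Cr ≥ cap 147,590.00 Cr → 0.00 Cr
Long-Term Care Levy: 2.5% × 4,430.00 Cr = 110.75 Cr
Total: 680.48 Cr + 132.90 Cr + 0.00 Cr + 110.75 Cr = 924.13 Cr

924.13 Cr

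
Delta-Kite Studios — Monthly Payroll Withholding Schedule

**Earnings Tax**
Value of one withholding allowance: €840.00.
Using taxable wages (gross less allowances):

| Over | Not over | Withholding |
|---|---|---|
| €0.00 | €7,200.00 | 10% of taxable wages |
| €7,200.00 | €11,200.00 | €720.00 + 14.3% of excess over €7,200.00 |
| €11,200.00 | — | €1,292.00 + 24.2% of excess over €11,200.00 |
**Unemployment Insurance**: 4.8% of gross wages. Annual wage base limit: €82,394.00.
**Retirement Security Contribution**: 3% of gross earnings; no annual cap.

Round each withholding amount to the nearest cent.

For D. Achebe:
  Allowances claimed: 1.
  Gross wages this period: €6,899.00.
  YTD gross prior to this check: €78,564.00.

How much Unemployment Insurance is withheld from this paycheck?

Unemployment Insurance: cap €82,394.00 − YTD €78,564.00 = €3,830.00 subject; 4.8% × €3,830.00 = €183.84

€183.84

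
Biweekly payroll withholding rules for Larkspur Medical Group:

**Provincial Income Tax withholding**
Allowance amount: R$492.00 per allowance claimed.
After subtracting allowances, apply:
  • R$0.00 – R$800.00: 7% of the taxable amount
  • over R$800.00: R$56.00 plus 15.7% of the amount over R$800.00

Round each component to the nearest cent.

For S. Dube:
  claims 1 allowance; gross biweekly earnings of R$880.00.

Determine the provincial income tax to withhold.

R$27.16

Provincial Income Tax: taxable = R$880.00 − 1×R$492.00 = R$388.00
  7% × R$388.00 = R$27.16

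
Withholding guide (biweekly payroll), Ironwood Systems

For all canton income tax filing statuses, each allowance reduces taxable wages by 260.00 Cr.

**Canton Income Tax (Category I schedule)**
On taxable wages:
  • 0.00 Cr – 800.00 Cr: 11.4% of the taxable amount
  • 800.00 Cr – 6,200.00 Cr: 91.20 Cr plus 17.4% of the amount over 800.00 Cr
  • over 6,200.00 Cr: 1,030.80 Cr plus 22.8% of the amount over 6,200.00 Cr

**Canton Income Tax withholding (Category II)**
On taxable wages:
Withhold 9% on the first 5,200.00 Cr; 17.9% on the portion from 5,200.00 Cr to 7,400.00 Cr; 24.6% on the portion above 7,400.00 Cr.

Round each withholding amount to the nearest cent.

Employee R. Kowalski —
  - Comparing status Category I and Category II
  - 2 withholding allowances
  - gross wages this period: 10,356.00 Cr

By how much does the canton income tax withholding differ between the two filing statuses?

398.75 Cr

Canton Income Tax (Category I): taxable = 10,356.00 Cr − 2×260.00 Cr = 9,836.00 Cr
  1,030.80 Cr + 22.8% × (9,836.00 Cr − 6,200.00 Cr) = 1,030.80 Cr + 22.8% × 3,636.00 Cr = 1,859.81 Cr
Canton Income Tax (Category II): taxable = 10,356.00 Cr − 2×260.00 Cr = 9,836.00 Cr
  861.80 Cr + 24.6% × (9,836.00 Cr − 7,400.00 Cr) = 861.80 Cr + 24.6% × 2,436.00 Cr = 1,461.06 Cr
Difference: |1,859.81 Cr − 1,461.06 Cr| = 398.75 Cr (higher under Category I)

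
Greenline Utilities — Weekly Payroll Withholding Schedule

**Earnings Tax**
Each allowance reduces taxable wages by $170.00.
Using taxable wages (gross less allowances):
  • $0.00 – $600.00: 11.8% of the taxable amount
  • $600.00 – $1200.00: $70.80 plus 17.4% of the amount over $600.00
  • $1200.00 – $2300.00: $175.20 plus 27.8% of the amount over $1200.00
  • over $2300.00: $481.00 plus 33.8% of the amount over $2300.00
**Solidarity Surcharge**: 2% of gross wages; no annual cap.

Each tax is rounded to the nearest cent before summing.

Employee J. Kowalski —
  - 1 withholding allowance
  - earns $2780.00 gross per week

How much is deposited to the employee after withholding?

Earnings Tax: taxable = $2780.00 − 1×$170.00 = $2610.00
  $481.00 + 33.8% × ($2610.00 − $2300.00) = $481.00 + 33.8% × $310.00 = $585.78
Solidarity Surcharge: 2% × $2780.00 = $55.60
Total withheld: $585.78 + $55.60 = $641.38
Net pay: $2780.00 − $641.38 = $2138.62

$2138.62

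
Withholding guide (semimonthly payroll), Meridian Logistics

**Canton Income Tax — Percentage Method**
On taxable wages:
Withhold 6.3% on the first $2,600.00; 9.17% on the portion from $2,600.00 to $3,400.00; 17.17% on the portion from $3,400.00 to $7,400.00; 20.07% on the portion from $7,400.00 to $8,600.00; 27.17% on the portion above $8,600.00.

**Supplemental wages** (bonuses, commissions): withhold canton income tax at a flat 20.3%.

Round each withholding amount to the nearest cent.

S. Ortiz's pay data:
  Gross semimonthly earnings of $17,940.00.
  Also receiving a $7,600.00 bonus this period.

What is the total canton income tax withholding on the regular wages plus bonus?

$5,245.28

Canton Income Tax: taxable = $17,940.00
  $1,164.80 + 27.17% × ($17,940.00 − $8,600.00) = $1,164.80 + 27.17% × $9,340.00 = $3,702.48
Supplemental (20.3% flat on bonus): 20.3% × $7,600.00 = $1,542.80
Total canton income tax: $3,702.48 + $1,542.80 = $5,245.28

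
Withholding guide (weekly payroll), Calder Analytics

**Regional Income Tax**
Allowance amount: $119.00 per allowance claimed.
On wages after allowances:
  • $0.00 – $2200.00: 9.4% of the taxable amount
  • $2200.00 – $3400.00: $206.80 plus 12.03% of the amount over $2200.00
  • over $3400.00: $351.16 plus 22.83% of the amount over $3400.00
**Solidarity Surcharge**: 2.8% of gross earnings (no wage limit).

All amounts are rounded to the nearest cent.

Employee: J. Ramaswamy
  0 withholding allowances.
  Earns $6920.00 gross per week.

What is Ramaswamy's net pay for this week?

$5571.46

Regional Income Tax: taxable = $6920.00
  $351.16 + 22.83% × ($6920.00 − $3400.00) = $351.16 + 22.83% × $3520.00 = $1154.78
Solidarity Surcharge: 2.8% × $6920.00 = $193.76
Total withheld: $1154.78 + $193.76 = $1348.54
Net pay: $6920.00 − $1348.54 = $5571.46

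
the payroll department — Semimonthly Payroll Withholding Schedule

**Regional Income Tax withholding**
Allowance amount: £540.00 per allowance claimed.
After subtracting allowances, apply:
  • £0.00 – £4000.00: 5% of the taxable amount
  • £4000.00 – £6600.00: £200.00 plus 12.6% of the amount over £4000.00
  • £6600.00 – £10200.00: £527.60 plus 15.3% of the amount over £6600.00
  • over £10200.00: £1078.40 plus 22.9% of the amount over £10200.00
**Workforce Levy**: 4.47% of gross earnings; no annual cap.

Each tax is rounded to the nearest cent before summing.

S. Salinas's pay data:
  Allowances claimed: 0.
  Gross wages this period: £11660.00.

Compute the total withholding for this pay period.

Regional Income Tax: taxable = £11660.00
  £1078.40 + 22.9% × (£11660.00 − £10200.00) = £1078.40 + 22.9% × £1460.00 = £1412.74
Workforce Levy: 4.47% × £11660.00 = £521.20
Total: £1412.74 + £521.20 = £1933.94

£1933.94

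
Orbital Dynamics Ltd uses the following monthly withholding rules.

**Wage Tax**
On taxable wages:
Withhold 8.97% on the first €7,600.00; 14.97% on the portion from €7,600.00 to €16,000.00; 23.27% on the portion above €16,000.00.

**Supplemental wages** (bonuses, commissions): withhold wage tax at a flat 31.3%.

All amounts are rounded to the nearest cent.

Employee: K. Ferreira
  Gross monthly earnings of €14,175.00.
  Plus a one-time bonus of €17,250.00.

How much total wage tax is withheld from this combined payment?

Wage Tax: taxable = €14,175.00
  €681.72 + 14.97% × (€14,175.00 − €7,600.00) = €681.72 + 14.97% × €6,575.00 = €1,666.00
Supplemental (31.3% flat on bonus): 31.3% × €17,250.00 = €5,399.25
Total wage tax: €1,666.00 + €5,399.25 = €7,065.25

€7,065.25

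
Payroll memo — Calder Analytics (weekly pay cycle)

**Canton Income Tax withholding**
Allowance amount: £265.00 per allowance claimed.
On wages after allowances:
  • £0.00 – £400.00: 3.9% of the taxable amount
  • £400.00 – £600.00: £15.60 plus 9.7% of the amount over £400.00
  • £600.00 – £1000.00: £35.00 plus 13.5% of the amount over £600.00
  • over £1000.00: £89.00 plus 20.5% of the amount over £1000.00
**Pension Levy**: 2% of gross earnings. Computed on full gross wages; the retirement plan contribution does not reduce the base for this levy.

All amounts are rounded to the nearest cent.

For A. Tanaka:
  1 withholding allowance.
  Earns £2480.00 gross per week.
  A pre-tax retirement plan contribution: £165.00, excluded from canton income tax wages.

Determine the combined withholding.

£353.85

Canton Income Tax: taxable = £2480.00 − £165.00 − 1×£265.00 = £2050.00
  £89.00 + 20.5% × (£2050.00 − £1000.00) = £89.00 + 20.5% × £1050.00 = £304.25
Pension Levy: 2% × £2480.00 = £49.60
Total: £304.25 + £49.60 = £353.85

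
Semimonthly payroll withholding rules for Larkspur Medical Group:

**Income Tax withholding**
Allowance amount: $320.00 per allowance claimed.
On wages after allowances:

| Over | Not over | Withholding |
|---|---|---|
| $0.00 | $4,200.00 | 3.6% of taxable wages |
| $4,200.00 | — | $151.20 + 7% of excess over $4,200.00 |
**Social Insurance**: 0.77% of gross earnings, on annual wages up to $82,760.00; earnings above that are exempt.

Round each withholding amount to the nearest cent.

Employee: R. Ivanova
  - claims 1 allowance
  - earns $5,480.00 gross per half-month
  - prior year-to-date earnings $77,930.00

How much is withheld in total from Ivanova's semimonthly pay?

$255.59

Income Tax: taxable = $5,480.00 − 1×$320.00 = $5,160.00
  $151.20 + 7% × ($5,160.00 − $4,200.00) = $151.20 + 7% × $960.00 = $218.40
Social Insurance: cap $82,760.00 − YTD $77,930.00 = $4,830.00 subject; 0.77% × $4,830.00 = $37.19
Total: $218.40 + $37.19 = $255.59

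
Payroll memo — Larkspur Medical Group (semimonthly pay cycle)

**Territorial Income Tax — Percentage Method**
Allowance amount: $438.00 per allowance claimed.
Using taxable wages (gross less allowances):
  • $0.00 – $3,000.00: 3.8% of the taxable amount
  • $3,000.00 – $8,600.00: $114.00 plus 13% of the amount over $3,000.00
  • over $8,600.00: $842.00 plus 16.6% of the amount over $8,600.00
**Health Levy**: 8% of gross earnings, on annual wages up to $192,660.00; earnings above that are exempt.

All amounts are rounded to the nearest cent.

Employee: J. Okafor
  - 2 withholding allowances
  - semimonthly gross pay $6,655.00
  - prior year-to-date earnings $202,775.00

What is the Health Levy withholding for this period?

Health Levy: YTD $202,775.00 ≥ cap $192,660.00 → $0.00

$0.00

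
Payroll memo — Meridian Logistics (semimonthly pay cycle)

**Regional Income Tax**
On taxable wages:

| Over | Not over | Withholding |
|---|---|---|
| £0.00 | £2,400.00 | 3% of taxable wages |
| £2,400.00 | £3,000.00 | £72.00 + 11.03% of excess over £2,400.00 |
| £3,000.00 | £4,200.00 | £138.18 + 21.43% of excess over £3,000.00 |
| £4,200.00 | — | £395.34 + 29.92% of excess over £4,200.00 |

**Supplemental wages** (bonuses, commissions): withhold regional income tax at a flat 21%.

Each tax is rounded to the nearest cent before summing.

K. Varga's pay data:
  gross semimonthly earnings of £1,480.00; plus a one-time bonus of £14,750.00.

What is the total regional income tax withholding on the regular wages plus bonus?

£3,141.90

Regional Income Tax: taxable = £1,480.00
  3% × £1,480.00 = £44.40
Supplemental (21% flat on bonus): 21% × £14,750.00 = £3,097.50
Total regional income tax: £44.40 + £3,097.50 = £3,141.90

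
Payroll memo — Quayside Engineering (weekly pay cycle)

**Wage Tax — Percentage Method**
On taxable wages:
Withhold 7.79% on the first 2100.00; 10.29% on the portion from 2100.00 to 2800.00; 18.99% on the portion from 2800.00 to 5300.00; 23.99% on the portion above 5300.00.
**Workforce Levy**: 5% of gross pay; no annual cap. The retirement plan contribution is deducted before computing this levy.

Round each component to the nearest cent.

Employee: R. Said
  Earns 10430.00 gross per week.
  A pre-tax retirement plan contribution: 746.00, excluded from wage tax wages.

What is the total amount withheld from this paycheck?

2246.29

Wage Tax: taxable = 10430.00 − 746.00 = 9684.00
  710.37 + 23.99% × (9684.00 − 5300.00) = 710.37 + 23.99% × 4384.00 = 1762.09
Workforce Levy: 5% × 9684.00 = 484.20
Total: 1762.09 + 484.20 = 2246.29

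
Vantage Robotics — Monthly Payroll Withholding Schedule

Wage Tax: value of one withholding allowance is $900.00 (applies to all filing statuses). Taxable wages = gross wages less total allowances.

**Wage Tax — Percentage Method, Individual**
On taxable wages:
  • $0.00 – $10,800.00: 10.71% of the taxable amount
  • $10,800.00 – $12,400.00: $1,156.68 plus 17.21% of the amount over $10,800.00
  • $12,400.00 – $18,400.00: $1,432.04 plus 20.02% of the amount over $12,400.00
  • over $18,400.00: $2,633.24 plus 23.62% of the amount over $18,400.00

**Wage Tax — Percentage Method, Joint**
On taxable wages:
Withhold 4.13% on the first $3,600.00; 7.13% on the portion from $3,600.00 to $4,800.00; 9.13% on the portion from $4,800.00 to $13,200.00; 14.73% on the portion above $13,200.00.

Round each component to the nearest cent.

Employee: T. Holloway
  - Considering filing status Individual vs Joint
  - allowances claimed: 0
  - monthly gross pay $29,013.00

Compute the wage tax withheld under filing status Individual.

$5,140.03

Wage Tax (Individual): taxable = $29,013.00
  $2,633.24 + 23.62% × ($29,013.00 − $18,400.00) = $2,633.24 + 23.62% × $10,613.00 = $5,140.03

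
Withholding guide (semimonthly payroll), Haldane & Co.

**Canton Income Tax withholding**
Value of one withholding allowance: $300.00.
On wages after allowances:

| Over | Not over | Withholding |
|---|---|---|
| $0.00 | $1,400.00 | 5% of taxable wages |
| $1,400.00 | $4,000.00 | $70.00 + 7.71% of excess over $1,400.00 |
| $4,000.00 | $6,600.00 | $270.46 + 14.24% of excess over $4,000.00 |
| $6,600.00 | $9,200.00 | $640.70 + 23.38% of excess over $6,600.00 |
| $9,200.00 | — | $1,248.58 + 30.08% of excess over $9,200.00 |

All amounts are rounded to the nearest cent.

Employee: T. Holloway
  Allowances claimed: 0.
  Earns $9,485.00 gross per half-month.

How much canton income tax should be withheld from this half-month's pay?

$1,334.31

Canton Income Tax: taxable = $9,485.00
  $1,248.58 + 30.08% × ($9,485.00 − $9,200.00) = $1,248.58 + 30.08% × $285.00 = $1,334.31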